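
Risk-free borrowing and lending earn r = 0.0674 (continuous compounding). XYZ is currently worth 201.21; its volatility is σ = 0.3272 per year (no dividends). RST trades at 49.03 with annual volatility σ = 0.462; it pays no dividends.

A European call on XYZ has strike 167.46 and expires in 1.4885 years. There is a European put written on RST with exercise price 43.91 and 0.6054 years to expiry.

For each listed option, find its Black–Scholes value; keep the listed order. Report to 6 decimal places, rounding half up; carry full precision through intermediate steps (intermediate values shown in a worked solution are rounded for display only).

[XYZ call K=167.46]
σ√T = 0.3272·√1.4885 = 0.399197
d₁ = (ln(S/K) + (r+σ²/2)T) / (σ√T) = (ln(201.21/167.46) + (0.0674+0.3272²/2)·1.4885) / 0.399197 = (0.183605 + 0.180004) / 0.399197 = 0.910850
d₂ = d₁ − σ√T = 0.910850 − 0.399197 = 0.511652
e^{−rT} = 0.904543
N(d₁) = 0.818813,  N(d₂) = 0.695553
price = S·N(d₁) − K·e^{−rT}·N(d₂) = 164.753302 − 105.358754 = 59.394548
[RST put K=43.91]
σ√T = 0.462·√0.6054 = 0.359470
d₁ = (ln(S/K) + (r+σ²/2)T) / (σ√T) = (ln(49.03/43.91) + (0.0674+0.462²/2)·0.6054) / 0.359470 = (0.110290 + 0.105413) / 0.359470 = 0.600060
d₂ = d₁ − σ√T = 0.600060 − 0.359470 = 0.240589
e^{−rT} = 0.960017
N(−d₁) = 0.274233,  N(−d₂) = 0.404937
price = K·e^{−rT}·N(−d₂) − S·N(−d₁) = 17.069849 − 13.445655 = 3.624194

price(XYZ call K=167.46) = 59.394548
price(RST put K=43.91) = 3.624194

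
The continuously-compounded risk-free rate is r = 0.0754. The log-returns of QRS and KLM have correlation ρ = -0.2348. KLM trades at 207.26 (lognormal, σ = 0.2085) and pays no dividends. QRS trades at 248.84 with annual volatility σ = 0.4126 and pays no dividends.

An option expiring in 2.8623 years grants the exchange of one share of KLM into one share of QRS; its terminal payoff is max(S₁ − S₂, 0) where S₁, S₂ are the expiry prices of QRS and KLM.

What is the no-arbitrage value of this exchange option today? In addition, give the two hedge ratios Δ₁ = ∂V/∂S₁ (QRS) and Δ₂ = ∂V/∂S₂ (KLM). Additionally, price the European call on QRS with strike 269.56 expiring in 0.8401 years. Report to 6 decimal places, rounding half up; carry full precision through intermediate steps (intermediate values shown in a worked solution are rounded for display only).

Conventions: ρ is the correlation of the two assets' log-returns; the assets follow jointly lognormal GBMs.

exchange price = 97.708013
Δ1 = 0.739175
Δ2 = -0.416040
price(QRS call K=269.56) = 35.581827

σ_eff = √(σ₁² + σ₂² − 2ρσ₁σ₂) = √(0.4126² + 0.2085² − 2·-0.2348·0.4126·0.2085) = 0.504093
d₁ = (ln(S₁/S₂) + (q₂ − q₁ + σ_eff²/2)T) / (σ_eff√T) = (ln(248.84/207.26) + (0.0 − 0.0 + 0.127055)·2.8623) / 0.852841 = 0.640805
d₂ = d₁ − σ_eff√T = 0.640805 − 0.852841 = -0.212036
N(d₁) = 0.739175,  N(d₂) = 0.416040
V = S₁·e^{−q₁T}·N(d₁) − S₂·e^{−q₂T}·N(d₂) = 183.936394 − 86.228381 = 97.708013
Δ₁ = e^{−q₁T}·N(d₁) = 0.739175;  Δ₂ = −e^{−q₂T}·N(d₂) = -0.416040
[vanilla: QRS call K=269.56]
σ√T = 0.4126·√0.8401 = 0.378177
d₁ = (ln(S/K) + (r+σ²/2)T) / (σ√T) = (ln(248.84/269.56) + (0.0754+0.4126²/2)·0.8401) / 0.378177 = (-0.079981 + 0.134852) / 0.378177 = 0.145095
d₂ = d₁ − σ√T = 0.145095 − 0.378177 = -0.233082
e^{−rT} = 0.938621
N(d₁) = 0.557682,  N(d₂) = 0.407849
price = S·N(d₁) − K·e^{−rT}·N(d₂) = 138.773582 − 103.191755 = 35.581827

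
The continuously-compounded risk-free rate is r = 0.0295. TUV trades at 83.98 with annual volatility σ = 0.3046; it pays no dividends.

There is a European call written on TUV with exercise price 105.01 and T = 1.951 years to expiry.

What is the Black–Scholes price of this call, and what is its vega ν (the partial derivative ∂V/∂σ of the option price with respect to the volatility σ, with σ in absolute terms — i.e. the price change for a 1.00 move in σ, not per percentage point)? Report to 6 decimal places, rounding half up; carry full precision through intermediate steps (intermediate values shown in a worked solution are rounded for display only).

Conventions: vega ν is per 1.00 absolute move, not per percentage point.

price = 8.983370
ν = 46.067223

σ√T = 0.3046·√1.951 = 0.425460
d₁ = (ln(S/K) + (r+σ²/2)T) / (σ√T) = (ln(83.98/105.01) + (0.0295+0.3046²/2)·1.951) / 0.425460 = (-0.223477 + 0.148063) / 0.425460 = -0.177254
d₂ = d₁ − σ√T = -0.177254 − 0.425460 = -0.602714
e^{−rT} = 0.944070
N(d₁) = 0.429655,  N(d₂) = 0.273350
Call price V = S·N(d₁) − K·e^{−rT}·N(d₂) = 36.082385 − 27.099015 = 8.983370
φ(d₁) = (1/√(2π))·e^{−d₁²/2} = 0.392724
ν = S·φ(d₁)·√T = 46.067223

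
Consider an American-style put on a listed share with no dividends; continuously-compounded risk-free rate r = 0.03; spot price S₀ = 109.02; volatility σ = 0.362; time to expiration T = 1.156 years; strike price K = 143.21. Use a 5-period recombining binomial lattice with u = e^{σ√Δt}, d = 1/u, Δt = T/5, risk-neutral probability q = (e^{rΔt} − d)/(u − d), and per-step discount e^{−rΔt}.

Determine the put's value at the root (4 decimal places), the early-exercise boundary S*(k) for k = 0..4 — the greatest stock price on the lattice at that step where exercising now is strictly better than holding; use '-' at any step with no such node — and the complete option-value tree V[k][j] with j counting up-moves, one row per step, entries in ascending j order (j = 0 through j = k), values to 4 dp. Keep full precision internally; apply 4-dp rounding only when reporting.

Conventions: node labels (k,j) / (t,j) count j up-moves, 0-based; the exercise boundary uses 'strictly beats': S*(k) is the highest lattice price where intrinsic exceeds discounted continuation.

price = 38.8549
boundary = - - 76.9694 91.6035 109.0200
tree:
38.8549
51.8555 25.1388
66.2406 36.8082 12.6848
78.5368 51.6065 21.0870 3.6387
88.8686 66.2406 34.1900 6.9989 0.0000
97.5499 78.5368 51.6065 13.4622 0.0000 0.0000

Δt=0.23120, u=1.19013, d=0.84025, q=0.47649, disc=e^(-rΔt)=0.99309
k=5 terminal: V=max(K-S,0) → 97.5499 78.5368 51.6065 13.4622 0.0000 0.0000
k=4: j=0 S=54.3414 intr=88.8686 cont=87.8788 V=88.8686[EX]; j=1 S=76.9694 intr=66.2406 cont=65.2507 V=66.2406[EX]; j=2 S=109.0200 intr=34.1900 cont=33.2001 V=34.1900[EX]; j=3 S=154.4166 intr=0.0000 cont=6.9989 V=6.9989[hold]; j=4 S=218.7166 intr=0.0000 cont=0.0000 V=0.0000[hold]  S*(4)=109.0200
k=3: j=0 S=64.6732 intr=78.5368 cont=77.5469 V=78.5368[EX]; j=1 S=91.6035 intr=51.6065 cont=50.6166 V=51.6065[EX]; j=2 S=129.7478 intr=13.4622 cont=21.0870 V=21.0870[hold]; j=3 S=183.7756 intr=0.0000 cont=3.6387 V=3.6387[hold]  S*(3)=91.6035
k=2: j=0 S=76.9694 intr=66.2406 cont=65.2507 V=66.2406[EX]; j=1 S=109.0200 intr=34.1900 cont=36.8082 V=36.8082[hold]; j=2 S=154.4166 intr=0.0000 cont=12.6848 V=12.6848[hold]  S*(2)=76.9694
k=1: j=0 S=91.6035 intr=51.6065 cont=51.8555 V=51.8555[hold]; j=1 S=129.7478 intr=13.4622 cont=25.1388 V=25.1388[hold]  S*(1)=-
k=0: j=0 S=109.0200 intr=34.1900 cont=38.8549 V=38.8549[hold]  S*(0)=-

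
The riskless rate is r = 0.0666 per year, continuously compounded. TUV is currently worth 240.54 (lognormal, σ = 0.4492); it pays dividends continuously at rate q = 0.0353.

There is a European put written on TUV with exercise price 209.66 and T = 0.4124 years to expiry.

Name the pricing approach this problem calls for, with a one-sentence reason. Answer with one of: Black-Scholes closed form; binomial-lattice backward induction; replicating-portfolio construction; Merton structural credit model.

framework: Black-Scholes closed form

Key observation: with TUV following a GBM at constant σ and r, the European put struck at 209.66 prices in closed form — nothing here needs a stepwise model or a balance sheet.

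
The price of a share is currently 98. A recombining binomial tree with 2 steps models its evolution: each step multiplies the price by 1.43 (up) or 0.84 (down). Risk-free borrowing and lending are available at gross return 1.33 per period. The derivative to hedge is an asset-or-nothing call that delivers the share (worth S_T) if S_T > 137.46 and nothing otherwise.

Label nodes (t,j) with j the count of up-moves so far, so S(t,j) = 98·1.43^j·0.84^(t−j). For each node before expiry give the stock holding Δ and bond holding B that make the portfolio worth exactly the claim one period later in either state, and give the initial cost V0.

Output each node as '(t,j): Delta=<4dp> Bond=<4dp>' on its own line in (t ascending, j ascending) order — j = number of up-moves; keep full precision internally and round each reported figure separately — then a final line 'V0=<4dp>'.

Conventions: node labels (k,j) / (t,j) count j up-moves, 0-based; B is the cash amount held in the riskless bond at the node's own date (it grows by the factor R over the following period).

(0,0): Delta=2.1643 Bond=-133.9572
(1,0): Delta=0.0000 Bond=0.0000
(1,1): Delta=2.4237 Bond=-214.5230
V0=78.1417

The replicating-portfolio and risk-neutral prices coincide; use p* = (1.33−0.84)/(1.43−0.84) = 0.8305 for the latter.
Expiry values: V(2,0)=0.0000, V(2,1)=0.0000, V(2,2)=200.4002
Node (1,0) S=82.3200: V=(p*·0.0000+(1−p*)·0.0000)/1.33=0.0000; Δ=(0.0000−0.0000)/(117.7176−69.1488)=0.0000; B=V−Δ·S=0.0000
Node (1,1) S=140.1400: V=(p*·200.4002+(1−p*)·0.0000)/1.33=125.1384; Δ=(200.4002−0.0000)/(200.4002−117.7176)=2.4237; B=V−Δ·S=-214.5230
Node (0,0) S=98.0000: V=(p*·125.1384+(1−p*)·0.0000)/1.33=78.1417; Δ=(125.1384−0.0000)/(140.1400−82.3200)=2.1643; B=V−Δ·S=-133.9572
Verification: the root portfolio costs Δ(0,0)·S0 + B(0,0) = 78.1417, matching V0.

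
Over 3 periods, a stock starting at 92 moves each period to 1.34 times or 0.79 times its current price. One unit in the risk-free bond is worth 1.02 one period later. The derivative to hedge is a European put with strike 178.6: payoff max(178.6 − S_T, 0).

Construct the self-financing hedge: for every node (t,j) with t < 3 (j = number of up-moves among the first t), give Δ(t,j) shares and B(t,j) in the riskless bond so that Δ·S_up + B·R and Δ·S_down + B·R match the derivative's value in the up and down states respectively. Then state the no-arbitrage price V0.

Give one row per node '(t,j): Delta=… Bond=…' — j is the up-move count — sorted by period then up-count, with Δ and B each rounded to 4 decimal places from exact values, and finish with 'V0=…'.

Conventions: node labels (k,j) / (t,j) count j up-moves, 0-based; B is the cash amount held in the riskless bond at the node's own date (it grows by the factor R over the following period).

The replicating-portfolio and risk-neutral prices coincide; use p* = (1.02−0.79)/(1.34−0.79) = 0.4182 for the latter.
Expiry values: V(3,0)=133.2404, V(3,1)=101.6610, V(3,2)=48.0958, V(3,3)=0.0000
Node (2,0) S=57.4172: V=(p*·101.6610+(1−p*)·133.2404)/1.02=117.6808; Δ=(101.6610−133.2404)/(76.9390−45.3596)=-1.0000; B=V−Δ·S=175.0980
Node (2,1) S=97.3912: V=(p*·48.0958+(1−p*)·101.6610)/1.02=77.7068; Δ=(48.0958−101.6610)/(130.5042−76.9390)=-1.0000; B=V−Δ·S=175.0980
Node (2,2) S=165.1952: V=(p*·0.0000+(1−p*)·48.0958)/1.02=27.4343; Δ=(0.0000−48.0958)/(221.3616−130.5042)=-0.5294; B=V−Δ·S=114.8812
Node (1,0) S=72.6800: V=(p*·77.7068+(1−p*)·117.6808)/1.02=98.9847; Δ=(77.7068−117.6808)/(97.3912−57.4172)=-1.0000; B=V−Δ·S=171.6647
Node (1,1) S=123.2800: V=(p*·27.4343+(1−p*)·77.7068)/1.02=55.5723; Δ=(27.4343−77.7068)/(165.1952−97.3912)=-0.7414; B=V−Δ·S=146.9769
Node (0,0) S=92.0000: V=(p*·55.5723+(1−p*)·98.9847)/1.02=79.2456; Δ=(55.5723−98.9847)/(123.2800−72.6800)=-0.8580; B=V−Δ·S=158.1772
Sanity check at the root: Δ(0,0)·S0 + B(0,0) reproduces V0 = 79.2456.

(0,0): Delta=-0.8580 Bond=158.1772
(1,0): Delta=-1.0000 Bond=171.6647
(1,1): Delta=-0.7414 Bond=146.9769
(2,0): Delta=-1.0000 Bond=175.0980
(2,1): Delta=-1.0000 Bond=175.0980
(2,2): Delta=-0.5294 Bond=114.8812
V0=79.2456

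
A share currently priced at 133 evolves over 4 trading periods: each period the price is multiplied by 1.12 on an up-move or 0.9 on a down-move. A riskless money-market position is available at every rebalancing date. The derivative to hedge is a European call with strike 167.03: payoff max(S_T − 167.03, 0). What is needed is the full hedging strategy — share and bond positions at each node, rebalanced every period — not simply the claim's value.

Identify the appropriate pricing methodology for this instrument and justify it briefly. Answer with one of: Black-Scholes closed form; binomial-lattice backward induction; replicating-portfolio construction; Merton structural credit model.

Key observation: a price alone would not answer the question — the per-node share/bond construction on the spot-133, 1.12/0.9 tree is required, and only the replicating-portfolio method yields it.

framework: replicating-portfolio construction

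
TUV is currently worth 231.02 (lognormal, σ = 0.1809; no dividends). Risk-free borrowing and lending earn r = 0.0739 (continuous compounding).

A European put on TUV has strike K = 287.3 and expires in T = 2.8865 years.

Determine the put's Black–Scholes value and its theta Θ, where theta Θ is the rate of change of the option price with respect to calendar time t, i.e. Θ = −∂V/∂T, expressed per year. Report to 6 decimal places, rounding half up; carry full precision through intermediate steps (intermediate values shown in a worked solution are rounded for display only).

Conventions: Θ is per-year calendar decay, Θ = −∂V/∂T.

price = 28.830102
Θ = 4.867583

σ√T = 0.1809·√2.8865 = 0.307344
d₁ = (ln(S/K) + (r+σ²/2)T) / (σ√T) = (ln(231.02/287.3) + (0.0739+0.1809²/2)·2.8865) / 0.307344 = (-0.218023 + 0.260542) / 0.307344 = 0.138346
d₂ = d₁ − σ√T = 0.138346 − 0.307344 = -0.168998
e^{−rT} = 0.807904
N(−d₁) = 0.444984,  N(−d₂) = 0.567101
Put price V = K·e^{−rT}·N(−d₂) − S·N(−d₁) = 131.630193 − 102.800091 = 28.830102
φ(d₁) = (1/√(2π))·e^{−d₁²/2} = 0.395143
Θ = −S·φ(d₁)·σ/(2√T) + r·K·e^{−rT}·N(−d₂) = −4.859889 + 9.727471 = 4.867583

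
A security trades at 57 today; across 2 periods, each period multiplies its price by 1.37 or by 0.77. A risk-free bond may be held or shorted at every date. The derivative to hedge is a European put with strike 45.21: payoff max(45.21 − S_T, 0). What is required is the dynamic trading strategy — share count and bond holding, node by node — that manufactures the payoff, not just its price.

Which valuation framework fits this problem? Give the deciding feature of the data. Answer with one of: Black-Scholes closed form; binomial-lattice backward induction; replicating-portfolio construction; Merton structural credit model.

Key observation: since the answer must list Δ and B at each node of the 1.37/0.77 lattice on 57, the replicating-portfolio method — solving the two-state system at every node — is the one that applies.

framework: replicating-portfolio construction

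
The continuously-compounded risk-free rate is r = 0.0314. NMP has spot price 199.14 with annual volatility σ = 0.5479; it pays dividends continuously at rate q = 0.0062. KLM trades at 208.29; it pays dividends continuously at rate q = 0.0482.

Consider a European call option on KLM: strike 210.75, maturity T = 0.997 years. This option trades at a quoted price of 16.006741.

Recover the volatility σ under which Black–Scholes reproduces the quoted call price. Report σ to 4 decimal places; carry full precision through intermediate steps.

sigma = 0.2341

At σ = 0.2341 the Black–Scholes value reproduces the quote:
σ√T = 0.2341·√0.997 = 0.233749
d₁ = (ln(S/K) + (r−q+σ²/2)T) / (σ√T) = (ln(208.29/210.75) + (0.0314−0.0482+0.2341²/2)·0.997) / 0.233749 = (-0.011741 + 0.010570) / 0.233749 = -0.005012
d₂ = d₁ − σ√T = -0.005012 − 0.233749 = -0.238761
e^{−rT} = 0.969179
e^{−qT} = 0.953081
N(d₁) = 0.498000,  N(d₂) = 0.405645
V = S·e^{−qT}·N(d₁) − K·e^{−rT}·N(d₂) = 98.861649 − 82.854908 = 16.006741 (equal to the quote); since ∂V/∂σ > 0 for all σ, the implied volatility is unique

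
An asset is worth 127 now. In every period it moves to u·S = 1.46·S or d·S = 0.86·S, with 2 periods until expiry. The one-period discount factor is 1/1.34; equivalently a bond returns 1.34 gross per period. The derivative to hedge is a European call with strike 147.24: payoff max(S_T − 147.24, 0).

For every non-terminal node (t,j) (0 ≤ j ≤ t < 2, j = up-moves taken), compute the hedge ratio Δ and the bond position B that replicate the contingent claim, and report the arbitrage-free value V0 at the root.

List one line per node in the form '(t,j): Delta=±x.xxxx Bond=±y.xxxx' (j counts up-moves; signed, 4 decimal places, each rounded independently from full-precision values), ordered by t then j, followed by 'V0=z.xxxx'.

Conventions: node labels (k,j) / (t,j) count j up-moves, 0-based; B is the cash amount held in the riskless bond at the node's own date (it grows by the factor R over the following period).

Arbitrage-free pricing uses the up-move probability p* = (R−d)/(u−d) = 0.8000, discounting each step at R = 1.34.
Payoffs at expiry: V(2,0)=0.0000, V(2,1)=12.2212, V(2,2)=123.4732
Node (1,0) S=109.2200: V=(p*·12.2212+(1−p*)·0.0000)/1.34=7.2962; Δ=(12.2212−0.0000)/(159.4612−93.9292)=0.1865; B=V−Δ·S=-13.0724
Node (1,1) S=185.4200: V=(p*·123.4732+(1−p*)·12.2212)/1.34=75.5394; Δ=(123.4732−12.2212)/(270.7132−159.4612)=1.0000; B=V−Δ·S=-109.8806
Node (0,0) S=127.0000: V=(p*·75.5394+(1−p*)·7.2962)/1.34=46.1871; Δ=(75.5394−7.2962)/(185.4200−109.2200)=0.8956; B=V−Δ·S=-67.5515
Verification: the root portfolio costs Δ(0,0)·S0 + B(0,0) = 46.1871, matching V0.

(0,0): Delta=0.8956 Bond=-67.5515
(1,0): Delta=0.1865 Bond=-13.0724
(1,1): Delta=1.0000 Bond=-109.8806
V0=46.1871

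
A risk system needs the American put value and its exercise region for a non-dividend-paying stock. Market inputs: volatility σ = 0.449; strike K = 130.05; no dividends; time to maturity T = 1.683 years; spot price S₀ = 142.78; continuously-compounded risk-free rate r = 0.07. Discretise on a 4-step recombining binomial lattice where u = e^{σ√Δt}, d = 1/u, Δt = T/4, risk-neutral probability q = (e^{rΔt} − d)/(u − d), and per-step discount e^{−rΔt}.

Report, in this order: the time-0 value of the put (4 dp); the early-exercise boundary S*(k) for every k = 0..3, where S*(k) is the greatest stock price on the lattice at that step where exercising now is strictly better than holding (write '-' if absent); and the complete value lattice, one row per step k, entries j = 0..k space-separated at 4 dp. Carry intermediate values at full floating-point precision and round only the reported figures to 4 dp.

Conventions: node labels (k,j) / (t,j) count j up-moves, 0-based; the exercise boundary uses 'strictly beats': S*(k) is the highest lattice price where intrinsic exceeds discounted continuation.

Δt=0.42075  u=1.33809  d=0.74733  q=0.47830  discount=0.97098
step 4 (expiry): payoffs max(K−S,0) = 85.5128 50.3065 0.0000 0.0000 0.0000
step 3: (k=3,j=0): S=59.5949, K−S=70.4551, hold=66.6807 ⇒ V=70.4551 exercise | (k=3,j=1): S=106.7041, K−S=23.3459, hold=25.4834 ⇒ V=25.4834 continue | (k=3,j=2): S=191.0528, K−S=0.0000, hold=0.0000 ⇒ V=0.0000 continue | (k=3,j=3): S=342.0784, K−S=0.0000, hold=0.0000 ⇒ V=0.0000 continue  boundary S*=59.5949
step 2: (k=2,j=0): S=79.7435, K−S=50.3065, hold=47.5248 ⇒ V=50.3065 exercise | (k=2,j=1): S=142.7800, K−S=0.0000, hold=12.9089 ⇒ V=12.9089 continue | (k=2,j=2): S=255.6463, K−S=0.0000, hold=0.0000 ⇒ V=0.0000 continue  boundary S*=79.7435
step 1: (k=1,j=0): S=106.7041, K−S=23.3459, hold=31.4785 ⇒ V=31.4785 continue | (k=1,j=1): S=191.0528, K−S=0.0000, hold=6.5392 ⇒ V=6.5392 continue  boundary S*=-
step 0: (k=0,j=0): S=142.7800, K−S=0.0000, hold=18.9827 ⇒ V=18.9827 continue  boundary S*=-

price = 18.9827
boundary = - - 79.7435 59.5949
tree:
18.9827
31.4785 6.5392
50.3065 12.9089 0.0000
70.4551 25.4834 0.0000 0.0000
85.5128 50.3065 0.0000 0.0000 0.0000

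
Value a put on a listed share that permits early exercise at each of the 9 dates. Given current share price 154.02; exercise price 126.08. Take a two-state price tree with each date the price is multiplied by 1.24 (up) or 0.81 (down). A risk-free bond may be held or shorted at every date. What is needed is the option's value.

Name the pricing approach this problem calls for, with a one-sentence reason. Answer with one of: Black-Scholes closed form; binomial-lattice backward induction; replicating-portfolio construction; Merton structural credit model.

Key observation: an American put (K = 126.08, S₀ = 154.02) on a 9-date tree has no closed form — the optimal stopping decision is embedded and must be resolved recursively from expiry.

framework: binomial-lattice backward induction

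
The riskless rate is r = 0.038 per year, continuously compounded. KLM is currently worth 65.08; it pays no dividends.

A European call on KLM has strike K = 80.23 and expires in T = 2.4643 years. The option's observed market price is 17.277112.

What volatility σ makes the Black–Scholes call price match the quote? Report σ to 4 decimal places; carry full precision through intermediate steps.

sigma = 0.4991

At σ = 0.4991 the Black–Scholes value reproduces the quote:
σ√T = 0.4991·√2.4643 = 0.783492
d₁ = (ln(S/K) + (r+σ²/2)T) / (σ√T) = (ln(65.08/80.23) + (0.038+0.4991²/2)·2.4643) / 0.783492 = (-0.209280 + 0.400573) / 0.783492 = 0.244154
d₂ = d₁ − σ√T = 0.244154 − 0.783492 = -0.539337
e^{−rT} = 0.910607
N(d₁) = 0.596444,  N(d₂) = 0.294827
V = S·N(d₁) − K·e^{−rT}·N(d₂) = 38.816594 − 21.539482 = 17.277112 (equal to the quote); since ∂V/∂σ > 0 for all σ, the implied volatility is unique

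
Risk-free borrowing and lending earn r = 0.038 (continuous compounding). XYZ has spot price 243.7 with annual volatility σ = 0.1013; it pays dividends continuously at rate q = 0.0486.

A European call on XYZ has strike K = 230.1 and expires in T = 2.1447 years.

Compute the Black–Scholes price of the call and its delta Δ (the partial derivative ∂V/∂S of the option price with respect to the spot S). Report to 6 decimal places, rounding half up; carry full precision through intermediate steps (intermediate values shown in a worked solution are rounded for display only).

price = 16.852128
Δ = 0.559498

σ√T = 0.1013·√2.1447 = 0.148352
d₁ = (ln(S/K) + (r−q+σ²/2)T) / (σ√T) = (ln(243.7/230.1) + (0.038−0.0486+0.1013²/2)·2.1447) / 0.148352 = (0.057424 − 0.011730) / 0.148352 = 0.308013
d₂ = d₁ − σ√T = 0.308013 − 0.148352 = 0.159661
e^{−rT} = 0.921734
e^{−qT} = 0.901016
N(d₁) = 0.620964,  N(d₂) = 0.563426
Call price V = S·e^{−qT}·N(d₁) − K·e^{−rT}·N(d₂) = 136.349711 − 119.497583 = 16.852128
Δ = e^{−qT}·N(d₁) = 0.559498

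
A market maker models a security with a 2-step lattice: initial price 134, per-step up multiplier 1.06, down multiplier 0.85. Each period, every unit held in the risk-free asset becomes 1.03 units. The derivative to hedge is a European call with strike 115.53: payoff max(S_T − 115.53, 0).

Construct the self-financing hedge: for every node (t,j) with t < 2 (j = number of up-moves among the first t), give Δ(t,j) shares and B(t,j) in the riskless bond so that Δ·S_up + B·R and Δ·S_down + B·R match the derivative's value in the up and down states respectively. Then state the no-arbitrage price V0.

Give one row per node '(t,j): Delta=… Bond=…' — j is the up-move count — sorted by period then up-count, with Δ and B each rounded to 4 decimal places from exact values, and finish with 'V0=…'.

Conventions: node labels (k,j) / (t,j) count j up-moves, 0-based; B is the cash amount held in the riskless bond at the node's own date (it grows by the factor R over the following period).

(0,0): Delta=0.9078 Bond=-96.1776
(1,0): Delta=0.2176 Bond=-20.4503
(1,1): Delta=1.0000 Bond=-112.1650
V0=25.4619

Since d<R<u, set p* = (R−d)/(u−d) = 0.8571; price each node as the discounted p*-expectation of its children.
Expiry values: V(2,0)=0.0000, V(2,1)=5.2040, V(2,2)=35.0324
Node (1,0) S=113.9000: V=(p*·5.2040+(1−p*)·0.0000)/1.03=4.3307; Δ=(5.2040−0.0000)/(120.7340−96.8150)=0.2176; B=V−Δ·S=-20.4503
Node (1,1) S=142.0400: V=(p*·35.0324+(1−p*)·5.2040)/1.03=29.8750; Δ=(35.0324−5.2040)/(150.5624−120.7340)=1.0000; B=V−Δ·S=-112.1650
Node (0,0) S=134.0000: V=(p*·29.8750+(1−p*)·4.3307)/1.03=25.4619; Δ=(29.8750−4.3307)/(142.0400−113.9000)=0.9078; B=V−Δ·S=-96.1776
Sanity check at the root: Δ(0,0)·S0 + B(0,0) reproduces V0 = 25.4619.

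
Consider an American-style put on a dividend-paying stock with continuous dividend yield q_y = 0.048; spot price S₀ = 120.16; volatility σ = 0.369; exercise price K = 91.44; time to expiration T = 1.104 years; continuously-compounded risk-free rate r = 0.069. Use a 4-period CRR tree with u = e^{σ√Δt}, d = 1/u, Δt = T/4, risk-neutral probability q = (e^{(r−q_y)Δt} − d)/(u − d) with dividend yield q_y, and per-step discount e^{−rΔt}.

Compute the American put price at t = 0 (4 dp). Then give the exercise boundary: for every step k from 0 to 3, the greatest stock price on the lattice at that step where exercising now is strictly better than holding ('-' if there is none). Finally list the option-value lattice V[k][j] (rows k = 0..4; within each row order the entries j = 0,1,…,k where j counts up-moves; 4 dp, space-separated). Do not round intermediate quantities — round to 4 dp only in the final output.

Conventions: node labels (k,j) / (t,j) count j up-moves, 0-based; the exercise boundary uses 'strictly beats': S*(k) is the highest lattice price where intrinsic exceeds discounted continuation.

Δt=0.27600  u=1.21392  d=0.82378  q=0.46659  discount=0.98114
step 4 (expiry): payoffs max(K−S,0) = 36.1055 9.8986 0.0000 0.0000 0.0000
step 3: (k=3,j=0): S=67.1718, K−S=24.2682, hold=23.4273 ⇒ V=24.2682 exercise | (k=3,j=1): S=98.9849, K−S=0.0000, hold=5.1805 ⇒ V=5.1805 continue | (k=3,j=2): S=145.8649, K−S=0.0000, hold=0.0000 ⇒ V=0.0000 continue | (k=3,j=3): S=214.9476, K−S=0.0000, hold=0.0000 ⇒ V=0.0000 continue  boundary S*=67.1718
step 2: (k=2,j=0): S=81.5414, K−S=9.8986, hold=15.0723 ⇒ V=15.0723 continue | (k=2,j=1): S=120.1600, K−S=0.0000, hold=2.7112 ⇒ V=2.7112 continue | (k=2,j=2): S=177.0687, K−S=0.0000, hold=0.0000 ⇒ V=0.0000 continue  boundary S*=-
step 1: (k=1,j=0): S=98.9849, K−S=0.0000, hold=9.1293 ⇒ V=9.1293 continue | (k=1,j=1): S=145.8649, K−S=0.0000, hold=1.4189 ⇒ V=1.4189 continue  boundary S*=-
step 0: (k=0,j=0): S=120.1600, K−S=0.0000, hold=5.4274 ⇒ V=5.4274 continue  boundary S*=-

price = 5.4274
boundary = - - - 67.1718
tree:
5.4274
9.1293 1.4189
15.0723 2.7112 0.0000
24.2682 5.1805 0.0000 0.0000
36.1055 9.8986 0.0000 0.0000 0.0000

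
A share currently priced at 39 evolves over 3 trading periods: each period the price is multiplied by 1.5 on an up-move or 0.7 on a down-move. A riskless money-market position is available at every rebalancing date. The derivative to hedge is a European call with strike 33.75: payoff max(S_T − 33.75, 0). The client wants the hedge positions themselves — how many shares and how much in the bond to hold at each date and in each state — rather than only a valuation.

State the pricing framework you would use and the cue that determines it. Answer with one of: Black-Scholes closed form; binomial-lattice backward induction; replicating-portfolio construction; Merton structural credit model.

Key observation: what is demanded is not a single number but the (Δ, B) position at each node of the 1.5/0.7 tree starting at 39; constructing those positions is the replicating-portfolio method.

framework: replicating-portfolio construction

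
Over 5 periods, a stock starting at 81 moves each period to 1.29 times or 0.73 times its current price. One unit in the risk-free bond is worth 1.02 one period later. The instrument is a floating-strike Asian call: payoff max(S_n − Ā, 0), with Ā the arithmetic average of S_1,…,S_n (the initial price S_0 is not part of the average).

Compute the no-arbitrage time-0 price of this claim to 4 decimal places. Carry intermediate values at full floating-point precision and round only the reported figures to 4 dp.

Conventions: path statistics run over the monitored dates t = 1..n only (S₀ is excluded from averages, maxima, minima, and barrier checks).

Under the martingale measure an up-move has probability p* = 0.5179; value the claim as the probability-weighted average of per-path payoffs, discounted 5 periods at R = 1.02.
Enumerate all 2^5 = 32 price paths (U = up ×1.29, D = down ×0.73); each path with k up-moves has probability p*^k·(1−p*)^(5−k).
DDDDD: Ā=34.7199, payoff=0.0000, prob=0.026054
UDDDD: Ā=61.3544, payoff=0.0000, prob=0.027984
DUDDD: Ā=52.2824, payoff=0.0000, prob=0.027984
UUDDD: Ā=92.3895, payoff=0.0000, prob=0.030057
DDUDD: Ā=45.6599, payoff=0.0000, prob=0.027984
UDUDD: Ā=80.6866, payoff=0.0000, prob=0.030057
DUUDD: Ā=71.6146, payoff=0.0000, prob=0.030057
UUUDD: Ā=126.5518, payoff=0.0000, prob=0.032284
DDDUD: Ā=40.8254, payoff=0.0000, prob=0.027984
UDDUD: Ā=72.1435, payoff=0.0000, prob=0.030057
DUDUD: Ā=63.0715, payoff=0.0000, prob=0.030057
UUDUD: Ā=111.4551, payoff=0.0000, prob=0.032284
DDUUD: Ā=56.4489, payoff=0.0000, prob=0.030057
UDUUD: Ā=99.7523, payoff=0.0000, prob=0.032284
DUUUD: Ā=90.6803, payoff=1.9814, prob=0.032284
UUUUD: Ā=160.2432, payoff=3.5013, prob=0.034675
DDDDU: Ā=37.2962, payoff=0.0000, prob=0.027984
UDDDU: Ā=65.9070, payoff=0.0000, prob=0.030057
DUDDU: Ā=56.8350, payoff=0.0000, prob=0.030057
UUDDU: Ā=100.4345, payoff=0.0000, prob=0.032284
DDUDU: Ā=50.2125, payoff=2.2239, prob=0.030057
UDUDU: Ā=88.7317, payoff=3.9300, prob=0.032284
DUUDU: Ā=79.6597, payoff=13.0020, prob=0.032284
UUUDU: Ā=140.7684, payoff=22.9761, prob=0.034675
DDDUU: Ā=45.3780, payoff=7.0584, prob=0.030057
UDDUU: Ā=80.1885, payoff=12.4731, prob=0.032284
DUDUU: Ā=71.1165, payoff=21.5451, prob=0.032284
UUDUU: Ā=125.6717, payoff=38.0728, prob=0.034675
DDUUU: Ā=64.4940, payoff=28.1676, prob=0.032284
UDUUU: Ā=113.9688, payoff=49.7757, prob=0.034675
DUUUU: Ā=104.8968, payoff=58.8477, prob=0.034675
UUUUU: Ā=185.3656, payoff=103.9911, prob=0.037243
Price = Σ prob·payoff / R^5 = 12.774932 / 1.104081 = 11.5706

price = 11.5706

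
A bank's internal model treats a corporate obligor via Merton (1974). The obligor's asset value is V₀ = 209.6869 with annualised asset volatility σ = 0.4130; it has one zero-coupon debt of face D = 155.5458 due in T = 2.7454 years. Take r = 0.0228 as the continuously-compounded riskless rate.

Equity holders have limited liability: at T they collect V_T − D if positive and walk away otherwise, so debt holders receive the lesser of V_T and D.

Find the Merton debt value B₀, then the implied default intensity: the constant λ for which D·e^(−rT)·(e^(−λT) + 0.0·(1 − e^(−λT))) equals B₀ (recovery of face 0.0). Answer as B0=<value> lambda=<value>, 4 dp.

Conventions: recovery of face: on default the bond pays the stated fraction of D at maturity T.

With assets at 209.6869 and a single debt payment of 155.5458 at 2.7454 years:
d₁ = [ln(V₀/D) + (r + σ²/2)T] / (σ√T)
   = [ln(209.6869/155.5458) + (0.0228 + 0.5·0.4130²)·2.7454] / (0.4130·√2.7454)
   = [0.298675 + 0.296735] / 0.684310 = 0.870089
d₂ = d₁ − σ√T = 0.870089 − 0.684310 = 0.185779
N(d₁) = 0.807874,  N(d₂) = 0.573691,  e^(−rT) = 0.939324
E₀ = V₀·N(d₁) − D·e^(−rT)·N(d₂)
   = 209.6869·0.807874 − 155.5458·0.939324·0.573691 = 85.579859
B₀ = V₀ − E₀ = 209.6869 − 85.579859 = 124.107041
e^(−λT) = (B₀·e^(rT)/D − 0)/(1 − 0) = (124.1070·1.064596/155.5458 − 0)/1 = 0.84942043
λ = −ln(0.84942043)/2.7454 = 0.059445

B0=124.1070 lambda=0.0594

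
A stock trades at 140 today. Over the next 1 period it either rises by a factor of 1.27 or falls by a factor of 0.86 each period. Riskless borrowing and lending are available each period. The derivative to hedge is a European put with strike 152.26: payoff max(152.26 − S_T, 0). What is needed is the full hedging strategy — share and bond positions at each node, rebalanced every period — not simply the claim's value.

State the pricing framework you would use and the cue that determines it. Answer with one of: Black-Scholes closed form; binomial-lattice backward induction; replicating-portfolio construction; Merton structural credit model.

framework: replicating-portfolio construction

Key observation: the mandate to exhibit the hedge at every date and state singles out the replicating-portfolio construction on the 1-period tree with factors 1.27 and 0.86 from 140.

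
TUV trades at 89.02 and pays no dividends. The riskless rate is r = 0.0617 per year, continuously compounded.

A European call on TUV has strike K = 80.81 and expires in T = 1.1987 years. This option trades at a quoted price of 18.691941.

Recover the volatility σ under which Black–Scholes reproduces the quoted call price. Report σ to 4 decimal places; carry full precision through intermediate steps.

sigma = 0.2872

At σ = 0.2872 the Black–Scholes value reproduces the quote:
σ√T = 0.2872·√1.1987 = 0.314441
d₁ = (ln(S/K) + (r+σ²/2)T) / (σ√T) = (ln(89.02/80.81) + (0.0617+0.2872²/2)·1.1987) / 0.314441 = (0.096760 + 0.123396) / 0.314441 = 0.700152
d₂ = d₁ − σ√T = 0.700152 − 0.314441 = 0.385711
e^{−rT} = 0.928709
N(d₁) = 0.758084,  N(d₂) = 0.650145
V = S·N(d₁) − K·e^{−rT}·N(d₂) = 67.484626 − 48.792686 = 18.691941 (equal to the quote); since ∂V/∂σ > 0 for all σ, the implied volatility is unique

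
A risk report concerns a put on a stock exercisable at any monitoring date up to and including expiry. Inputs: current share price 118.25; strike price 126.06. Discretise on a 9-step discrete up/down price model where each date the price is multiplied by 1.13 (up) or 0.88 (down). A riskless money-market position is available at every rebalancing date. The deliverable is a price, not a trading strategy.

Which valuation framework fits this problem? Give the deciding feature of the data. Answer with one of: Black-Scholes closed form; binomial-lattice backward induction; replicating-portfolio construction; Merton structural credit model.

framework: binomial-lattice backward induction

Key observation: an American put (K = 126.06, S₀ = 118.25) on a 9-date tree has no closed form — the optimal stopping decision is embedded and must be resolved recursively from expiry.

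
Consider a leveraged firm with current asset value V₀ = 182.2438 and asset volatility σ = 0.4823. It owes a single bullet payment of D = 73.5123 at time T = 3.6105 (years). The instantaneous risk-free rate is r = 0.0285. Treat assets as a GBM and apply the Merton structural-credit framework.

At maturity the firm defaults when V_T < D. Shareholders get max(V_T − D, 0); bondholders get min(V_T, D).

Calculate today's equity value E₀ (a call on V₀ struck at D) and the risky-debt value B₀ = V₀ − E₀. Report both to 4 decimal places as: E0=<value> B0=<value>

Apply the equity-as-call identities (strike 73.5123, horizon 3.6105 years):
d₁ = [ln(V₀/D) + (r + σ²/2)T] / (σ√T)
   = [ln(182.2438/73.5123) + (0.0285 + 0.5·0.4823²)·3.6105] / (0.4823·√3.6105)
   = [0.907893 + 0.522824] / 0.916433 = 1.561179
d₂ = d₁ − σ√T = 1.561179 − 0.916433 = 0.644746
N(d₁) = 0.940759,  N(d₂) = 0.740454,  e^(−rT) = 0.902218
E₀ = V₀·N(d₁) − D·e^(−rT)·N(d₂)
   = 182.2438·0.940759 − 73.5123·0.902218·0.740454 = 122.337589
B₀ = V₀ − E₀ = 182.2438 − 122.337589 = 59.906211

E0=122.3376 B0=59.9062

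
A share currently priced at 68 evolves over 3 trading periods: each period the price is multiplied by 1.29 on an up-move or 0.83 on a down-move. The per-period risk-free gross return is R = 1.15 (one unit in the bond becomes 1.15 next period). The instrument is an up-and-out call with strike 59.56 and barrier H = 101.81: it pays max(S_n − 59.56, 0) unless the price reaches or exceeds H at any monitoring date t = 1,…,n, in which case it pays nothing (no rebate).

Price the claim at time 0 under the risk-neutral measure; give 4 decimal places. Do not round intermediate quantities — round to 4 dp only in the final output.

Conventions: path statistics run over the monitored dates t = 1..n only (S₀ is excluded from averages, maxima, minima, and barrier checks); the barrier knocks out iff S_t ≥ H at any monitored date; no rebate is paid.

price = 6.7659

With p* = (R−d)/(u−d) = 0.6957, sum probability × payoff across the paths and divide by R^3.
Enumerate all 2^3 = 8 price paths (U = up ×1.29, D = down ×0.83); each path with k up-moves has probability p*^k·(1−p*)^(3−k).
DDD: M=56.4400, payoff=0.0000, prob=0.028191
UDD: M=87.7200, payoff=0.8703, prob=0.064437
DUD: M=72.8076, payoff=0.8703, prob=0.064437
UUD: M=113.1588, payoff=0.0000, prob=0.147284
DDU: M=60.4303, payoff=0.8703, prob=0.064437
UDU: M=93.9218, payoff=34.3618, prob=0.147284
DUU: M=93.9218, payoff=34.3618, prob=0.147284
UUU: M=145.9749, payoff=0.0000, prob=0.336648
Price = Σ prob·payoff / R^3 = 10.290102 / 1.520875 = 6.7659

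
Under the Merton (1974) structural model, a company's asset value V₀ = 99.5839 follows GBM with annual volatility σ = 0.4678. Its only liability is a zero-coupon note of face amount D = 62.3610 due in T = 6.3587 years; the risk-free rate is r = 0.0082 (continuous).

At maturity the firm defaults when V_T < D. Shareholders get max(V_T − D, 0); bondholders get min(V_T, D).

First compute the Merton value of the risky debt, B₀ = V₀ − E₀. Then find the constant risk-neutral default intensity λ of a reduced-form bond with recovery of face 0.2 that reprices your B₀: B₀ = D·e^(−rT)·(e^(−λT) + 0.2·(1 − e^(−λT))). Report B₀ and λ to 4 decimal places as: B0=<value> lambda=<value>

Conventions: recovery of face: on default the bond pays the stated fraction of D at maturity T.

With assets at 99.5839 and a single debt payment of 62.3610 at 6.3587 years:
d₁ = [ln(V₀/D) + (r + σ²/2)T] / (σ√T)
   = [ln(99.5839/62.3610) + (0.0082 + 0.5·0.4678²)·6.3587] / (0.4678·√6.3587)
   = [0.468060 + 0.747900] / 1.179626 = 1.030802
d₂ = d₁ − σ√T = 1.030802 − 1.179626 = -0.148824
N(d₁) = 0.848683,  N(d₂) = 0.440846,  e^(−rT) = 0.949195
E₀ = V₀·N(d₁) − D·e^(−rT)·N(d₂)
   = 99.5839·0.848683 − 62.3610·0.949195·0.440846 = 58.420288
B₀ = V₀ − E₀ = 99.5839 − 58.420288 = 41.163612
e^(−λT) = (B₀·e^(rT)/D − 0.2)/(1 − 0.2) = (41.1636·1.053525/62.3610 − 0.2)/0.8 = 0.61927059
λ = −ln(0.61927059)/6.3587 = 0.075363

B0=41.1636 lambda=0.0754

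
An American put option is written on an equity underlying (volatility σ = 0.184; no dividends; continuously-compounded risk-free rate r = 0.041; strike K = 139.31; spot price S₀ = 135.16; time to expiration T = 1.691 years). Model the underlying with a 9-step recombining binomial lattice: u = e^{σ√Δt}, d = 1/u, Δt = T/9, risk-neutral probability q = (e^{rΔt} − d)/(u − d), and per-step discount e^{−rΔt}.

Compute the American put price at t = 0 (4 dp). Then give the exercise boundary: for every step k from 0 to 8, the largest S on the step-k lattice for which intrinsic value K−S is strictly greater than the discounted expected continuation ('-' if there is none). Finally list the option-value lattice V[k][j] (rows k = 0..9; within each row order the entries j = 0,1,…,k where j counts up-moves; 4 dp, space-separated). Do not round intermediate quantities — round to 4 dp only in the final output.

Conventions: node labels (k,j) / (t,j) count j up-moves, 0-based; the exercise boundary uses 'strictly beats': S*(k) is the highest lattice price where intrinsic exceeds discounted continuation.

price = 11.5688
boundary = - - 115.2318 106.3982 115.2318 106.3982 115.2318 106.3982 115.2318
tree:
11.5688
16.9555 6.9323
24.0782 10.8491 3.5394
32.9118 16.4587 6.0031 1.3931
41.0682 24.0782 9.9019 2.6128 0.3254
48.5994 32.9118 15.7776 4.8047 0.6954 0.0000
55.5532 41.0682 24.0782 8.6031 1.4863 0.0000 0.0000
61.9739 48.5994 32.9118 14.8265 3.1767 0.0000 0.0000 0.0000
67.9024 55.5532 41.0682 24.0782 6.7896 0.0000 0.0000 0.0000 0.0000
73.3765 61.9739 48.5994 32.9118 14.5113 0.0000 0.0000 0.0000 0.0000 0.0000

Δt=0.18789  u=1.08302  d=0.92334  q=0.52850  discount=0.99233
step 9 (expiry): payoffs max(K−S,0) = 73.3765 61.9739 48.5994 32.9118 14.5113 0.0000 0.0000 0.0000 0.0000 0.0000
step 8: (k=8,j=0): S=71.4076, K−S=67.9024, hold=66.8334 ⇒ V=67.9024 exercise | (k=8,j=1): S=83.7568, K−S=55.5532, hold=54.4841 ⇒ V=55.5532 exercise | (k=8,j=2): S=98.2418, K−S=41.0682, hold=39.9992 ⇒ V=41.0682 exercise | (k=8,j=3): S=115.2318, K−S=24.0782, hold=23.0092 ⇒ V=24.0782 exercise | (k=8,j=4): S=135.1600, K−S=4.1500, hold=6.7896 ⇒ V=6.7896 continue | (k=8,j=5): S=158.5346, K−S=0.0000, hold=0.0000 ⇒ V=0.0000 continue | (k=8,j=6): S=185.9517, K−S=0.0000, hold=0.0000 ⇒ V=0.0000 continue | (k=8,j=7): S=218.1103, K−S=0.0000, hold=0.0000 ⇒ V=0.0000 continue | (k=8,j=8): S=255.8304, K−S=0.0000, hold=0.0000 ⇒ V=0.0000 continue  boundary S*=115.2318
step 7: (k=7,j=0): S=77.3361, K−S=61.9739, hold=60.9049 ⇒ V=61.9739 exercise | (k=7,j=1): S=90.7106, K−S=48.5994, hold=47.5303 ⇒ V=48.5994 exercise | (k=7,j=2): S=106.3982, K−S=32.9118, hold=31.8428 ⇒ V=32.9118 exercise | (k=7,j=3): S=124.7987, K−S=14.5113, hold=14.8265 ⇒ V=14.8265 continue | (k=7,j=4): S=146.3815, K−S=0.0000, hold=3.1767 ⇒ V=3.1767 continue | (k=7,j=5): S=171.6968, K−S=0.0000, hold=0.0000 ⇒ V=0.0000 continue | (k=7,j=6): S=201.3901, K−S=0.0000, hold=0.0000 ⇒ V=0.0000 continue | (k=7,j=7): S=236.2186, K−S=0.0000, hold=0.0000 ⇒ V=0.0000 continue  boundary S*=106.3982
step 6: (k=6,j=0): S=83.7568, K−S=55.5532, hold=54.4841 ⇒ V=55.5532 exercise | (k=6,j=1): S=98.2418, K−S=41.0682, hold=39.9992 ⇒ V=41.0682 exercise | (k=6,j=2): S=115.2318, K−S=24.0782, hold=23.1745 ⇒ V=24.0782 exercise | (k=6,j=3): S=135.1600, K−S=4.1500, hold=8.6031 ⇒ V=8.6031 continue | (k=6,j=4): S=158.5346, K−S=0.0000, hold=1.4863 ⇒ V=1.4863 continue | (k=6,j=5): S=185.9517, K−S=0.0000, hold=0.0000 ⇒ V=0.0000 continue | (k=6,j=6): S=218.1103, K−S=0.0000, hold=0.0000 ⇒ V=0.0000 continue  boundary S*=115.2318
step 5: (k=5,j=0): S=90.7106, K−S=48.5994, hold=47.5303 ⇒ V=48.5994 exercise | (k=5,j=1): S=106.3982, K−S=32.9118, hold=31.8428 ⇒ V=32.9118 exercise | (k=5,j=2): S=124.7987, K−S=14.5113, hold=15.7776 ⇒ V=15.7776 continue | (k=5,j=3): S=146.3815, K−S=0.0000, hold=4.8047 ⇒ V=4.8047 continue | (k=5,j=4): S=171.6968, K−S=0.0000, hold=0.6954 ⇒ V=0.6954 continue | (k=5,j=5): S=201.3901, K−S=0.0000, hold=0.0000 ⇒ V=0.0000 continue  boundary S*=106.3982
step 4: (k=4,j=0): S=98.2418, K−S=41.0682, hold=39.9992 ⇒ V=41.0682 exercise | (k=4,j=1): S=115.2318, K−S=24.0782, hold=23.6733 ⇒ V=24.0782 exercise | (k=4,j=2): S=135.1600, K−S=4.1500, hold=9.9019 ⇒ V=9.9019 continue | (k=4,j=3): S=158.5346, K−S=0.0000, hold=2.6128 ⇒ V=2.6128 continue | (k=4,j=4): S=185.9517, K−S=0.0000, hold=0.3254 ⇒ V=0.3254 continue  boundary S*=115.2318
step 3: (k=3,j=0): S=106.3982, K−S=32.9118, hold=31.8428 ⇒ V=32.9118 exercise | (k=3,j=1): S=124.7987, K−S=14.5113, hold=16.4587 ⇒ V=16.4587 continue | (k=3,j=2): S=146.3815, K−S=0.0000, hold=6.0031 ⇒ V=6.0031 continue | (k=3,j=3): S=171.6968, K−S=0.0000, hold=1.3931 ⇒ V=1.3931 continue  boundary S*=106.3982
step 2: (k=2,j=0): S=115.2318, K−S=24.0782, hold=24.0305 ⇒ V=24.0782 exercise | (k=2,j=1): S=135.1600, K−S=4.1500, hold=10.8491 ⇒ V=10.8491 continue | (k=2,j=2): S=158.5346, K−S=0.0000, hold=3.5394 ⇒ V=3.5394 continue  boundary S*=115.2318
step 1: (k=1,j=0): S=124.7987, K−S=14.5113, hold=16.9555 ⇒ V=16.9555 continue | (k=1,j=1): S=146.3815, K−S=0.0000, hold=6.9323 ⇒ V=6.9323 continue  boundary S*=-
step 0: (k=0,j=0): S=135.1600, K−S=4.1500, hold=11.5688 ⇒ V=11.5688 continue  boundary S*=-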